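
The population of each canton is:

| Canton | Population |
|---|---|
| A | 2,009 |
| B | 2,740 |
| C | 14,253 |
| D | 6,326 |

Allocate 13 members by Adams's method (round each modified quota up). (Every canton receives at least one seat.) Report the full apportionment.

A 1, B 2, C 7, D 3

Standard divisor 25328/13 ≈ 1948.308; standard quotas: A 1.031, B 1.406, C 7.316, D 3.247.
Rounding up gives 2, 2, 8, 4 = 16 seats, so the divisor must be adjusted.
With modified divisor 2200: modified quotas A 0.913, B 1.245, C 6.479, D 2.875.
Rounding up: A 1, B 2, C 7, D 3 (total 13).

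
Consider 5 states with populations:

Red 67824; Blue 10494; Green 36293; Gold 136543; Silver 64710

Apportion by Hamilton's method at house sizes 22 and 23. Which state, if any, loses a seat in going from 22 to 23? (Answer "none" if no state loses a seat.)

Green

At 22 seats: Red 5, Blue 1, Green 3, Gold 9, Silver 4.
At 23 seats: Red 5, Blue 1, Green 2, Gold 10, Silver 5.
Green drops from 3 to 2.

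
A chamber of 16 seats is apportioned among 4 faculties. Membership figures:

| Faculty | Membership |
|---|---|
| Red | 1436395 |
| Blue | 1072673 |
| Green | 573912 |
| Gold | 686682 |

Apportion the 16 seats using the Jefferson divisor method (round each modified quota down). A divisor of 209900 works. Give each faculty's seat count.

With modified divisor 209900: modified quotas Red 6.843, Blue 5.110, Green 2.734, Gold 3.271.
Rounding down: Red 6, Blue 5, Green 2, Gold 3 (total 16).

Red 6, Blue 5, Green 2, Gold 3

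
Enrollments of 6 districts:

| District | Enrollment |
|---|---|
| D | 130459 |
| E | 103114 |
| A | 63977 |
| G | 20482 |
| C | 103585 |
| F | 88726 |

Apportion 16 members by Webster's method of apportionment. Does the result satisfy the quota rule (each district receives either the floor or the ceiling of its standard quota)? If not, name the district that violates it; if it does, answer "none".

Standard quotas: D 4.090, E 3.233, A 2.006, G 0.642, C 3.248, F 2.782.
Webster allocation: D 4, E 3, A 2, G 1, C 3, F 3.
Every allocation lies between the lower and upper quota.

none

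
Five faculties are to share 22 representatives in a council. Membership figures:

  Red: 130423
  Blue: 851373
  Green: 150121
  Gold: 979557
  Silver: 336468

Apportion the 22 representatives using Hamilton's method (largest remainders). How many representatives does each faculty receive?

The standard divisor is 2447942/22 ≈ 111270.091.
Standard quotas: Red 1.1721, Blue 7.6514, Green 1.3492, Gold 8.8034, Silver 3.0239.
Lower quotas: Red 1, Blue 7, Green 1, Gold 8, Silver 3 (sum 20, leaving 2 seats).
Remainders in descending order: Gold 0.8034, Blue 0.6514, Green 0.3492, Red 0.1721, Silver 0.0239.
The surplus seats go to Gold, Blue.

Red: 1, Blue: 8, Green: 1, Gold: 9, Silver: 3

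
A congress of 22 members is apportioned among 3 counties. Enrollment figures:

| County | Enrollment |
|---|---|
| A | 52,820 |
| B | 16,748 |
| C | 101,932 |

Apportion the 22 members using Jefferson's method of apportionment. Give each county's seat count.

A 7, B 2, C 13

Standard divisor 171500/22 ≈ 7795.455; standard quotas: A 6.776, B 2.148, C 13.076.
Rounding down gives 6, 2, 13 = 21 seats, so the divisor must be adjusted.
With modified divisor 7400: modified quotas A 7.138, B 2.263, C 13.775.
Rounding down: A 7, B 2, C 13 (total 22).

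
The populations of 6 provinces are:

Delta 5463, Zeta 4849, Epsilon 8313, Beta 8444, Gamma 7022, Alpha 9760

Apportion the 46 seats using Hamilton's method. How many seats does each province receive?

Standard divisor: 43851 ÷ 46 ≈ 953.283.
Standard quotas: Delta 5.7307, Zeta 5.0866, Epsilon 8.7204, Beta 8.8578, Gamma 7.3661, Alpha 10.2383.
Lower quotas: Delta 5, Zeta 5, Epsilon 8, Beta 8, Gamma 7, Alpha 10 (sum 43, leaving 3 seats).
Remainders in descending order: Beta 0.8578, Delta 0.7307, Epsilon 0.7204, Gamma 0.3661, Alpha 0.2383, Zeta 0.0866.
Largest remainders: Beta, Delta, Epsilon receive the extra seats.

Delta: 6, Zeta: 5, Epsilon: 9, Beta: 9, Gamma: 7, Alpha: 10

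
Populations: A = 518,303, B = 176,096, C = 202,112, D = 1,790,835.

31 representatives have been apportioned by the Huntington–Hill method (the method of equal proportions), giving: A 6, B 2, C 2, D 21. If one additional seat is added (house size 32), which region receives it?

Priority for the next seat is population ÷ (√(s·(s+1))).
Priorities: A 79975.889, B 71890.891, C 82511.878, D 83317.185.
Highest priority: D.

D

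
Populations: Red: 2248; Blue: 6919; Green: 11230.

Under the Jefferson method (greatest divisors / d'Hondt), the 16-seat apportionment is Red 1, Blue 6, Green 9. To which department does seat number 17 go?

Priority for the next seat is population ÷ (current seats + 1).
Priorities: Red 1124.000, Blue 988.429, Green 1123.000.
Highest priority: Red.

Red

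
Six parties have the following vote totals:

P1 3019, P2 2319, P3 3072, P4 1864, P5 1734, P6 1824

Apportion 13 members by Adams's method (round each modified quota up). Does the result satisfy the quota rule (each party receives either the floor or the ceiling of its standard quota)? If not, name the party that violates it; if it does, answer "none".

none

Standard quotas: P1 2.837, P2 2.180, P3 2.887, P4 1.752, P5 1.630, P6 1.714.
Adams allocation: P1 2, P2 2, P3 3, P4 2, P5 2, P6 2.
Every allocation lies between the lower and upper quota.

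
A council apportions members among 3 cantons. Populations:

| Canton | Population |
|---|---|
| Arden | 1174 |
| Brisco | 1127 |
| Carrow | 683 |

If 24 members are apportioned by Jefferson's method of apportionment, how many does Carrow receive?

5

Standard divisor 2984/24 ≈ 124.333; standard quotas: Arden 9.442, Brisco 9.064, Carrow 5.493.
Rounding down gives 9, 9, 5 = 23 seats, so the divisor must be adjusted.
With modified divisor 116: modified quotas Arden 10.121, Brisco 9.716, Carrow 5.888.
Rounding down: Arden 10, Brisco 9, Carrow 5 (total 24).
Carrow receives 5.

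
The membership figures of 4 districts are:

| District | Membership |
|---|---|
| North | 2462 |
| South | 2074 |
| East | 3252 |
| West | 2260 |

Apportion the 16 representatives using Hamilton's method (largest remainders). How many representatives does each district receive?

Total 10048; standard divisor 10048/16 = 628.
Standard quotas: North 3.920, South 3.303, East 5.178, West 3.599.
Lower quotas: North 3, South 3, East 5, West 3 (sum 14, leaving 2 seats).
Remainders in descending order: North 0.920, West 0.599, South 0.303, East 0.178.
Largest remainders: North, West receive the extra seats.

North 4; South 3; East 5; West 4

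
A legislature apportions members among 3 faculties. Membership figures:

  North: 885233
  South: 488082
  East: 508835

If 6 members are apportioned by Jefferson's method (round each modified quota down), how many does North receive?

3

Standard divisor 1882150/6 ≈ 313691.667; standard quotas: North 2.822, South 1.556, East 1.622.
Rounding down gives 2, 1, 1 = 4 seats, so the divisor must be adjusted.
With modified divisor 249200: modified quotas North 3.552, South 1.959, East 2.042.
Rounding down: North 3, South 1, East 2 (total 6).
North receives 3.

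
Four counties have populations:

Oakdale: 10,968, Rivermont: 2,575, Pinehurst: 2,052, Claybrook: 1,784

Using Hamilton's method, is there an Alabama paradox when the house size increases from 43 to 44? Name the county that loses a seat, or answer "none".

Claybrook

At 43 seats: Oakdale 27, Rivermont 6, Pinehurst 5, Claybrook 5.
At 44 seats: Oakdale 28, Rivermont 7, Pinehurst 5, Claybrook 4.
Claybrook drops from 5 to 4.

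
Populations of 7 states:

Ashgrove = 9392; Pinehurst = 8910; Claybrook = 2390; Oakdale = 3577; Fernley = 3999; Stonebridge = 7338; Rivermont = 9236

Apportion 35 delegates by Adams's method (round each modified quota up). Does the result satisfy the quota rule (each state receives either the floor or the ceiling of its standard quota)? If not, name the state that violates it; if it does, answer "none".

none

Standard quotas: Ashgrove 7.331, Pinehurst 6.954, Claybrook 1.865, Oakdale 2.792, Fernley 3.121, Stonebridge 5.727, Rivermont 7.209.
Adams allocation: Ashgrove 7, Pinehurst 7, Claybrook 2, Oakdale 3, Fernley 3, Stonebridge 6, Rivermont 7.
Every allocation lies between the lower and upper quota.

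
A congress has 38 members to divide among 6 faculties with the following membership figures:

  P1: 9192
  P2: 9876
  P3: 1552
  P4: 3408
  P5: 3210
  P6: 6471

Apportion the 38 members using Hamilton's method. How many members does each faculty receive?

P1 10; P2 11; P3 2; P4 4; P5 4; P6 7

Total 33709; standard divisor 33709/38 ≈ 887.079.
Standard quotas: P1 10.3621, P2 11.1332, P3 1.7496, P4 3.8418, P5 3.6186, P6 7.2947.
Lower quotas: P1 10, P2 11, P3 1, P4 3, P5 3, P6 7 (sum 35, leaving 3 seats).
Remainders in descending order: P4 0.8418, P3 0.7496, P5 0.6186, P1 0.3621, P6 0.2947, P2 0.1332.
Largest remainders: P4, P3, P5 receive the extra seats.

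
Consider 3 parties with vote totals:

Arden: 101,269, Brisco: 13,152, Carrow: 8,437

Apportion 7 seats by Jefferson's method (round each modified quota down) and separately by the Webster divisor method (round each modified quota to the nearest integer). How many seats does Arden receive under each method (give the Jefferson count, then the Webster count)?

Jefferson: Arden 7, Brisco 0, Carrow 0.
Webster: Arden 6, Brisco 1, Carrow 0.
Arden gets 7 under Jefferson and 6 under Webster.

7 and 6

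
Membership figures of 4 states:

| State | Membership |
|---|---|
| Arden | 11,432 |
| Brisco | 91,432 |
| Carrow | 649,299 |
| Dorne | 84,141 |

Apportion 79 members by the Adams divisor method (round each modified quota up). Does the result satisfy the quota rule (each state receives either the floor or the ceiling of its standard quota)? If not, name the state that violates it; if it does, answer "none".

Carrow

Standard quotas: Arden 1.080, Brisco 8.637, Carrow 61.335, Dorne 7.948.
Adams allocation: Arden 2, Brisco 9, Carrow 60, Dorne 8.
Carrow has quota 61.335 (lower 61, upper 62) but receives 60 — outside the quota interval.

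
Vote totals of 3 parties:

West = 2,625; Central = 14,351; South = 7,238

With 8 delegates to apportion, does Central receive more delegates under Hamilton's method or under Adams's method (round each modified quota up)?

Hamilton

Hamilton: West 1, Central 5, South 2.
Adams: West 1, Central 4, South 3.
Central gets 5 under Hamilton and 4 under Adams.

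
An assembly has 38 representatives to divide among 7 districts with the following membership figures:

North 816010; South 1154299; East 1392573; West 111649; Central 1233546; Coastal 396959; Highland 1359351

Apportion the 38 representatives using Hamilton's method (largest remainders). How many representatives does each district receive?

North 5; South 7; East 8; West 1; Central 7; Coastal 2; Highland 8

Standard divisor: 6464387 ÷ 38 ≈ 170115.447.
Standard quotas: North 4.7968, South 6.7854, East 8.1860, West 0.6563, Central 7.2512, Coastal 2.3335, Highland 7.9908.
Lower quotas: North 4, South 6, East 8, West 0, Central 7, Coastal 2, Highland 7 (sum 34, leaving 4 seats).
Remainders in descending order: Highland 0.9908, North 0.7968, South 0.7854, West 0.6563, Coastal 0.3335, Central 0.2512, East 0.1860.
Largest remainders: Highland, North, South, West receive the extra seats.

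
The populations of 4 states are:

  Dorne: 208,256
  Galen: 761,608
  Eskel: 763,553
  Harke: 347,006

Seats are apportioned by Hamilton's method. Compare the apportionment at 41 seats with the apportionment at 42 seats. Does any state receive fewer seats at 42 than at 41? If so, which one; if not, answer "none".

At 41 seats: Dorne 4, Galen 15, Eskel 15, Harke 7.
At 42 seats: Dorne 4, Galen 15, Eskel 16, Harke 7.
No state's allocation decreased.

none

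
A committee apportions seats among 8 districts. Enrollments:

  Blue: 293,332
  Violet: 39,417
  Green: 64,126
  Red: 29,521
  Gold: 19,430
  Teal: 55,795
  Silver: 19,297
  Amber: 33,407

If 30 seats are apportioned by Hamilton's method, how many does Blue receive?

Total 554325; standard divisor 554325/30 ≈ 18477.5.
Standard quotas: Blue 15.8751, Violet 2.1332, Green 3.4705, Red 1.5977, Gold 1.0515, Teal 3.0196, Silver 1.0444, Amber 1.8080.
Lower quotas: Blue 15, Violet 2, Green 3, Red 1, Gold 1, Teal 3, Silver 1, Amber 1 (sum 27, leaving 3 seats).
Remainders in descending order: Blue 0.8751, Amber 0.8080, Red 0.5977, Green 0.4705, Violet 0.1332, Gold 0.0515, Silver 0.0444, Teal 0.0196.
The surplus seats go to Blue, Amber, Red.
Blue receives 16.

16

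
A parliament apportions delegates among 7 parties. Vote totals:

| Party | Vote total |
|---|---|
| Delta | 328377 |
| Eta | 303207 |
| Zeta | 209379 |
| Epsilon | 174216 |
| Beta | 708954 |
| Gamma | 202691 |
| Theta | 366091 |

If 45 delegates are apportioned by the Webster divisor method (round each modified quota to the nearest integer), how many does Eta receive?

6

Standard divisor 2292915/45 ≈ 50953.667; standard quotas: Delta 6.445, Eta 5.951, Zeta 4.109, Epsilon 3.419, Beta 13.914, Gamma 3.978, Theta 7.185.
Rounding to the nearest integer gives 6, 6, 4, 3, 14, 4, 7 = 44 seats, so the divisor must be adjusted.
With modified divisor 50100: modified quotas Delta 6.554, Eta 6.052, Zeta 4.179, Epsilon 3.477, Beta 14.151, Gamma 4.046, Theta 7.307.
Rounding to the nearest integer: Delta 7, Eta 6, Zeta 4, Epsilon 3, Beta 14, Gamma 4, Theta 7 (total 45).
Eta receives 6.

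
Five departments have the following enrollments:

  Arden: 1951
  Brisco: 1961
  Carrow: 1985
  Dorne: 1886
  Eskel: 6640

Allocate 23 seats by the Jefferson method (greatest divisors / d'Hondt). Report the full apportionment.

Standard divisor 14423/23 ≈ 627.087; standard quotas: Arden 3.111, Brisco 3.127, Carrow 3.165, Dorne 3.008, Eskel 10.589.
Rounding down gives 3, 3, 3, 3, 10 = 22 seats, so the divisor must be adjusted.
With modified divisor 600: modified quotas Arden 3.252, Brisco 3.268, Carrow 3.308, Dorne 3.143, Eskel 11.067.
Rounding down: Arden 3, Brisco 3, Carrow 3, Dorne 3, Eskel 11 (total 23).

Arden 3, Brisco 3, Carrow 3, Dorne 3, Eskel 11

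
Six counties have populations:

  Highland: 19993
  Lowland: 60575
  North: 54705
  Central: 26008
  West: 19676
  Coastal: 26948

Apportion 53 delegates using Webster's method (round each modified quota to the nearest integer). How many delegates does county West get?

5

Standard divisor 207905/53 ≈ 3922.736; standard quotas: Highland 5.097, Lowland 15.442, North 13.946, Central 6.630, West 5.016, Coastal 6.870.
Rounding to the nearest integer gives Highland 5, Lowland 15, North 14, Central 7, West 5, Coastal 7 — total 53, matching the house size, so no adjustment is needed.
West receives 5.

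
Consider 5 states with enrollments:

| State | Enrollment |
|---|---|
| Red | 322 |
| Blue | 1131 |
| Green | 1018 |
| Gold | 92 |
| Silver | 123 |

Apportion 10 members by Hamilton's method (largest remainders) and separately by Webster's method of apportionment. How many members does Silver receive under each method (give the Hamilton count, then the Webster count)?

Hamilton: Red 1, Blue 4, Green 4, Gold 0, Silver 1.
Webster: Red 1, Blue 5, Green 4, Gold 0, Silver 0.
Silver gets 1 under Hamilton and 0 under Webster.

1 and 0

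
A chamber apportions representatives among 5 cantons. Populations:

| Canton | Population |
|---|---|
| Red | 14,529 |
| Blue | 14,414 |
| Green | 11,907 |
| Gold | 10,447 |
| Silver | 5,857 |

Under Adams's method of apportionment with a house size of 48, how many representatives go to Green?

10

Standard divisor 57154/48 ≈ 1190.708; standard quotas: Red 12.202, Blue 12.105, Green 10.000, Gold 8.774, Silver 4.919.
Rounding up gives 13, 13, 10, 9, 5 = 50 seats, so the divisor must be adjusted.
With modified divisor 1300: modified quotas Red 11.176, Blue 11.088, Green 9.159, Gold 8.036, Silver 4.505.
Rounding up: Red 12, Blue 12, Green 10, Gold 9, Silver 5 (total 48).
Green receives 10.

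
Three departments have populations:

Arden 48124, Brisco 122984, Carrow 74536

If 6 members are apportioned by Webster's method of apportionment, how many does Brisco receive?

Standard divisor 245644/6 ≈ 40940.667; standard quotas: Arden 1.175, Brisco 3.004, Carrow 1.821.
Rounding to the nearest integer gives Arden 1, Brisco 3, Carrow 2 — total 6, matching the house size, so no adjustment is needed.
Brisco receives 3.

3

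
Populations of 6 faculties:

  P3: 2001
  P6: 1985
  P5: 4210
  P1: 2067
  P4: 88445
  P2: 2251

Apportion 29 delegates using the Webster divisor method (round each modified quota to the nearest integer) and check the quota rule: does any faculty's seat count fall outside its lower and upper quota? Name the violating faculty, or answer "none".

P4

Standard quotas: P3 0.575, P6 0.570, P5 1.209, P1 0.594, P4 25.405, P2 0.647.
Webster allocation: P3 1, P6 1, P5 1, P1 1, P4 24, P2 1.
P4 has quota 25.405 (lower 25, upper 26) but receives 24 — outside the quota interval.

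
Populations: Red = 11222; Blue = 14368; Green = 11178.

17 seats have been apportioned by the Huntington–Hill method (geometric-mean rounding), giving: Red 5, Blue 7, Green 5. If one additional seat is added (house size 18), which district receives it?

Red

Priority for the next seat is population ÷ (√(s·(s+1))).
Priorities: Red 2048.848, Blue 1920.005, Green 2040.814.
Highest priority: Red.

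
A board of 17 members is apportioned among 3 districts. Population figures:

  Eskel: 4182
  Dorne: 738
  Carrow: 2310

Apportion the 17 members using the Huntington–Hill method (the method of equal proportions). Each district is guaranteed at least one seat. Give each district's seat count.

With divisor 431: modified quotas Eskel 9.703, Dorne 1.712, Carrow 5.360.
Geometric-mean thresholds: Eskel √(9·10)=9.487, Dorne √(1·2)=1.414, Carrow √(5·6)=5.477.
Each quota rounded against its threshold gives Eskel 10, Dorne 2, Carrow 5 (total 17).

Eskel: 10; Dorne: 2; Carrow: 5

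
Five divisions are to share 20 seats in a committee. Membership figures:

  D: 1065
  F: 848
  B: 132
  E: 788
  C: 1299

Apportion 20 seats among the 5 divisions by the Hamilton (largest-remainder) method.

The standard divisor is 4132/20 ≈ 206.6.
Standard quotas: D 5.155, F 4.105, B 0.639, E 3.814, C 6.288.
Lower quotas: D 5, F 4, B 0, E 3, C 6 (sum 18, leaving 2 seats).
Remainders in descending order: E 0.814, B 0.639, C 0.288, D 0.155, F 0.105.
Largest remainders: E, B receive the extra seats.

D 5, F 4, B 1, E 4, C 6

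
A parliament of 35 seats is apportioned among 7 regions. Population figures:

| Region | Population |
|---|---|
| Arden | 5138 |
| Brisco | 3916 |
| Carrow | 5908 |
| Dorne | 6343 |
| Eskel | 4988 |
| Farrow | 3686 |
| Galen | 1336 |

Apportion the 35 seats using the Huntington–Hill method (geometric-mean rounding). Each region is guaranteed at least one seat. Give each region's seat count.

With divisor 911: modified quotas Arden 5.640, Brisco 4.299, Carrow 6.485, Dorne 6.963, Eskel 5.475, Farrow 4.046, Galen 1.467.
Geometric-mean thresholds: Arden √(5·6)=5.477, Brisco √(4·5)=4.472, Carrow √(6·7)=6.481, Dorne √(6·7)=6.481, Eskel √(5·6)=5.477, Farrow √(4·5)=4.472, Galen √(1·2)=1.414.
Each quota rounded against its threshold gives Arden 6, Brisco 4, Carrow 7, Dorne 7, Eskel 5, Farrow 4, Galen 2 (total 35).

Arden 6, Brisco 4, Carrow 7, Dorne 7, Eskel 5, Farrow 4, Galen 2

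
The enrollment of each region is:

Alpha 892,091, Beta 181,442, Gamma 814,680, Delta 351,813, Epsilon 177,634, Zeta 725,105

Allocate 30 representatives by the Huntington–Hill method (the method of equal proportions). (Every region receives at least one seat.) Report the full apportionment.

Alpha=8, Beta=2, Gamma=8, Delta=3, Epsilon=2, Zeta=7

With divisor 107000: modified quotas Alpha 8.337, Beta 1.696, Gamma 7.614, Delta 3.288, Epsilon 1.660, Zeta 6.777.
Geometric-mean thresholds: Alpha √(8·9)=8.485, Beta √(1·2)=1.414, Gamma √(7·8)=7.483, Delta √(3·4)=3.464, Epsilon √(1·2)=1.414, Zeta √(6·7)=6.481.
Each quota rounded against its threshold gives Alpha 8, Beta 2, Gamma 8, Delta 3, Epsilon 2, Zeta 7 (total 30).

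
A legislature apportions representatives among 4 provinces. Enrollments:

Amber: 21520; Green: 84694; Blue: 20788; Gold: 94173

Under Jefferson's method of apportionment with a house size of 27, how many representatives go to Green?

11

Standard divisor 221175/27 ≈ 8191.667; standard quotas: Amber 2.627, Green 10.339, Blue 2.538, Gold 11.496.
Rounding down gives 2, 10, 2, 11 = 25 seats, so the divisor must be adjusted.
With modified divisor 7500: modified quotas Amber 2.869, Green 11.293, Blue 2.772, Gold 12.556.
Rounding down: Amber 2, Green 11, Blue 2, Gold 12 (total 27).
Green receives 11.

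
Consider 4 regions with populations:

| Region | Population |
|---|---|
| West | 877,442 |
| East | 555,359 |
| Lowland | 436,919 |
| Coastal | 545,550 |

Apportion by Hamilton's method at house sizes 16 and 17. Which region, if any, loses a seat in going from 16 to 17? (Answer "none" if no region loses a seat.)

none

At 16 seats: West 6, East 4, Lowland 3, Coastal 3.
At 17 seats: West 6, East 4, Lowland 3, Coastal 4.
No region's allocation decreased.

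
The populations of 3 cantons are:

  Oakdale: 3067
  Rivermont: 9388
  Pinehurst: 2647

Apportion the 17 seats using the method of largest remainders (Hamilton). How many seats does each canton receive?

Total 15102; standard divisor 15102/17 ≈ 888.353.
Standard quotas: Oakdale 3.4525, Rivermont 10.5679, Pinehurst 2.9797.
Lower quotas: Oakdale 3, Rivermont 10, Pinehurst 2 (sum 15, leaving 2 seats).
Remainders in descending order: Pinehurst 0.9797, Rivermont 0.5679, Oakdale 0.4525.
The surplus seats go to Pinehurst, Rivermont.

Oakdale=3, Rivermont=11, Pinehurst=3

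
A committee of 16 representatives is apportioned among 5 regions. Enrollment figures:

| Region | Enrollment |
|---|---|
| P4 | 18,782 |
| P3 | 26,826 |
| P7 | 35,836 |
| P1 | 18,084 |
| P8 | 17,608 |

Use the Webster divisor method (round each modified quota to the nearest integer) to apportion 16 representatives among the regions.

P4=3, P3=4, P7=5, P1=2, P8=2

Standard divisor 117136/16 ≈ 7321; standard quotas: P4 2.565, P3 3.664, P7 4.895, P1 2.470, P8 2.405.
Rounding to the nearest integer gives P4 3, P3 4, P7 5, P1 2, P8 2 — total 16, matching the house size, so no adjustment is needed.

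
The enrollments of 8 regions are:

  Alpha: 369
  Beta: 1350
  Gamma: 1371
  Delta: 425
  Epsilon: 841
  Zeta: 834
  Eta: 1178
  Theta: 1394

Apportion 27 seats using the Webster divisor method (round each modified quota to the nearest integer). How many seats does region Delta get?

Standard divisor 7762/27 ≈ 287.481; standard quotas: Alpha 1.284, Beta 4.696, Gamma 4.769, Delta 1.478, Epsilon 2.925, Zeta 2.901, Eta 4.098, Theta 4.849.
Rounding to the nearest integer gives Alpha 1, Beta 5, Gamma 5, Delta 1, Epsilon 3, Zeta 3, Eta 4, Theta 5 — total 27, matching the house size, so no adjustment is needed.
Delta receives 1.

1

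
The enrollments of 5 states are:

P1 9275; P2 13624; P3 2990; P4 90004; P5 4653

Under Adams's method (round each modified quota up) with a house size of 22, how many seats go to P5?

Standard divisor 120546/22 ≈ 5479.364; standard quotas: P1 1.693, P2 2.486, P3 0.546, P4 16.426, P5 0.849.
Rounding up gives 2, 3, 1, 17, 1 = 24 seats, so the divisor must be adjusted.
With modified divisor 6200: modified quotas P1 1.496, P2 2.197, P3 0.482, P4 14.517, P5 0.750.
Rounding up: P1 2, P2 3, P3 1, P4 15, P5 1 (total 22).
P5 receives 1.

1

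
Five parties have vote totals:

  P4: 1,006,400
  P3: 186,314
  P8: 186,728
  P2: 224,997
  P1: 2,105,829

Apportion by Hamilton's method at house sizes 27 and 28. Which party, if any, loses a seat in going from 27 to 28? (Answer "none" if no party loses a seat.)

At 27 seats: P4 7, P3 1, P8 2, P2 2, P1 15.
At 28 seats: P4 8, P3 1, P8 1, P2 2, P1 16.
P8 drops from 2 to 1.

P8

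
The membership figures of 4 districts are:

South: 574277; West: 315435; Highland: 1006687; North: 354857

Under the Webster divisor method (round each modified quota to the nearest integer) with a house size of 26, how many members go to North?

4

Standard divisor 2251256/26 ≈ 86586.769; standard quotas: South 6.632, West 3.643, Highland 11.626, North 4.098.
Rounding to the nearest integer gives 7, 4, 12, 4 = 27 seats, so the divisor must be adjusted.
With modified divisor 87900: modified quotas South 6.533, West 3.589, Highland 11.453, North 4.037.
Rounding to the nearest integer: South 7, West 4, Highland 11, North 4 (total 26).
North receives 4.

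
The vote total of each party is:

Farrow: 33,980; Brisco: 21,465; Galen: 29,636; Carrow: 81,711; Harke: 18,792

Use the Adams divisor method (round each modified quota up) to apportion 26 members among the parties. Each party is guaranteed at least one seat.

Farrow 5, Brisco 3, Galen 4, Carrow 11, Harke 3

Standard divisor 185584/26 ≈ 7137.846; standard quotas: Farrow 4.761, Brisco 3.007, Galen 4.152, Carrow 11.448, Harke 2.633.
Rounding up gives 5, 4, 5, 12, 3 = 29 seats, so the divisor must be adjusted.
With modified divisor 7800: modified quotas Farrow 4.356, Brisco 2.752, Galen 3.799, Carrow 10.476, Harke 2.409.
Rounding up: Farrow 5, Brisco 3, Galen 4, Carrow 11, Harke 3 (total 26).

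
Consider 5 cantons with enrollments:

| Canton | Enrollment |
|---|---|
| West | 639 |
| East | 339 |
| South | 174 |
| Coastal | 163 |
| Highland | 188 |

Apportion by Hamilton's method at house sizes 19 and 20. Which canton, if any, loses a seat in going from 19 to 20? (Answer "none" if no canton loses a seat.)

At 19 seats: West 8, East 4, South 2, Coastal 2, Highland 3.
At 20 seats: West 9, East 5, South 2, Coastal 2, Highland 2.
Highland drops from 3 to 2.

Highland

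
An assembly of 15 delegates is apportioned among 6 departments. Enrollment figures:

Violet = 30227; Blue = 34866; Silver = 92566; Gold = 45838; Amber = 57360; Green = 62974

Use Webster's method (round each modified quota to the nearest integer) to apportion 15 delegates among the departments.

Violet 1, Blue 2, Silver 4, Gold 2, Amber 3, Green 3

Standard divisor 323831/15 ≈ 21588.733; standard quotas: Violet 1.400, Blue 1.615, Silver 4.288, Gold 2.123, Amber 2.657, Green 2.917.
Rounding to the nearest integer gives Violet 1, Blue 2, Silver 4, Gold 2, Amber 3, Green 3 — total 15, matching the house size, so no adjustment is needed.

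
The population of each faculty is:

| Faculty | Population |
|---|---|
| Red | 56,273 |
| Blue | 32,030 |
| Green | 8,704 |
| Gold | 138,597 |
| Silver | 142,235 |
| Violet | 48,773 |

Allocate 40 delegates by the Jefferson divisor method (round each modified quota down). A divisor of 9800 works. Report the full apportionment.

Red: 5, Blue: 3, Green: 0, Gold: 14, Silver: 14, Violet: 4

With modified divisor 9800: modified quotas Red 5.742, Blue 3.268, Green 0.888, Gold 14.143, Silver 14.514, Violet 4.977.
Rounding down: Red 5, Blue 3, Green 0, Gold 14, Silver 14, Violet 4 (total 40).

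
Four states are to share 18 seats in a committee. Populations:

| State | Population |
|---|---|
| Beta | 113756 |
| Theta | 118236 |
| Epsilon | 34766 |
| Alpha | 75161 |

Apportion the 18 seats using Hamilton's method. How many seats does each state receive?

Total 341919; standard divisor 341919/18 ≈ 18995.5.
Standard quotas: Beta 5.9886, Theta 6.2244, Epsilon 1.8302, Alpha 3.9568.
Lower quotas: Beta 5, Theta 6, Epsilon 1, Alpha 3 (sum 15, leaving 3 seats).
Remainders in descending order: Beta 0.9886, Alpha 0.9568, Epsilon 0.8302, Theta 0.2244.
Largest remainders: Beta, Alpha, Epsilon receive the extra seats.

Beta: 6, Theta: 6, Epsilon: 2, Alpha: 4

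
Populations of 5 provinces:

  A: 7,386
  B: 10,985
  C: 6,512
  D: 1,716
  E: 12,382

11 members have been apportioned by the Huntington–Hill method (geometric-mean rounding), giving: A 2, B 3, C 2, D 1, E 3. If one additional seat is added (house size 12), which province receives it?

E

Priority for the next seat is population ÷ (√(s·(s+1))).
Priorities: A 3015.322, B 3171.096, C 2658.513, D 1213.395, E 3574.376.
Highest priority: E.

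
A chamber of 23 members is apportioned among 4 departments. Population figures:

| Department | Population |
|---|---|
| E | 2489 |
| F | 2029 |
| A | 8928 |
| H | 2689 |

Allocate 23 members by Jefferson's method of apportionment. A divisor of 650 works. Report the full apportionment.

With modified divisor 650: modified quotas E 3.829, F 3.122, A 13.735, H 4.137.
Rounding down: E 3, F 3, A 13, H 4 (total 23).

E: 3; F: 3; A: 13; H: 4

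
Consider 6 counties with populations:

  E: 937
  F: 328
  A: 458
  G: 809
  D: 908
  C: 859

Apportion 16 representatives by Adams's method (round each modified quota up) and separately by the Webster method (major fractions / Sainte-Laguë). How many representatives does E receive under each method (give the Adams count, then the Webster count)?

Adams: E 3, F 2, A 2, G 3, D 3, C 3.
Webster: E 4, F 1, A 2, G 3, D 3, C 3.
E gets 3 under Adams and 4 under Webster.

3 and 4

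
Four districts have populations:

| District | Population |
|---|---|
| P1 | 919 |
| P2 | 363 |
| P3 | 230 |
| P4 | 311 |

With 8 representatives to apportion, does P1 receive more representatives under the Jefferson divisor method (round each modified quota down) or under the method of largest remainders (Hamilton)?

Jefferson

Jefferson: P1 5, P2 1, P3 1, P4 1.
Hamilton: P1 4, P2 2, P3 1, P4 1.
P1 gets 5 under Jefferson and 4 under Hamilton.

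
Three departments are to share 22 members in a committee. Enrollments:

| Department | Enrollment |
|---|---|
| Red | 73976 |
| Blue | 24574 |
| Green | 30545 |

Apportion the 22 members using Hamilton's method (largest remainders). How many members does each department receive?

Total 129095; standard divisor 129095/22 ≈ 5867.955.
Standard quotas: Red 12.6068, Blue 4.1878, Green 5.2054.
Lower quotas: Red 12, Blue 4, Green 5 (sum 21, leaving 1 seat).
Remainders in descending order: Red 0.6068, Green 0.2054, Blue 0.1878.
The surplus seat goes to Red.

Red=13; Blue=4; Green=5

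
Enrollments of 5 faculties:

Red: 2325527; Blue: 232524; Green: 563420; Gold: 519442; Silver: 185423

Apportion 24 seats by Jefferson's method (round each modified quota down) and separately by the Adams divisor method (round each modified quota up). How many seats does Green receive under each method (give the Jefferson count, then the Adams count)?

Jefferson: Red 16, Blue 1, Green 3, Gold 3, Silver 1.
Adams: Red 13, Blue 2, Green 4, Gold 3, Silver 2.
Green gets 3 under Jefferson and 4 under Adams.

3 and 4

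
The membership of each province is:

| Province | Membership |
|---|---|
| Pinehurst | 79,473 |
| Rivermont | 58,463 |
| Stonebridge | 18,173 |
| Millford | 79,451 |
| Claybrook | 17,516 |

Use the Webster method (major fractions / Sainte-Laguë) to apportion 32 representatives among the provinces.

Standard divisor 253076/32 ≈ 7908.625; standard quotas: Pinehurst 10.049, Rivermont 7.392, Stonebridge 2.298, Millford 10.046, Claybrook 2.215.
Rounding to the nearest integer gives 10, 7, 2, 10, 2 = 31 seats, so the divisor must be adjusted.
With modified divisor 7700: modified quotas Pinehurst 10.321, Rivermont 7.593, Stonebridge 2.360, Millford 10.318, Claybrook 2.275.
Rounding to the nearest integer: Pinehurst 10, Rivermont 8, Stonebridge 2, Millford 10, Claybrook 2 (total 32).

Pinehurst 10; Rivermont 8; Stonebridge 2; Millford 10; Claybrook 2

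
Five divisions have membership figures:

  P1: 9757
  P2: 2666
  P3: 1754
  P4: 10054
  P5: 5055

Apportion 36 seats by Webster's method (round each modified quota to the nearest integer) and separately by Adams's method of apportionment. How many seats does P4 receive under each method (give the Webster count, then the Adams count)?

Webster: P1 12, P2 3, P3 2, P4 13, P5 6.
Adams: P1 12, P2 4, P3 2, P4 12, P5 6.
P4 gets 13 under Webster and 12 under Adams.

13 and 12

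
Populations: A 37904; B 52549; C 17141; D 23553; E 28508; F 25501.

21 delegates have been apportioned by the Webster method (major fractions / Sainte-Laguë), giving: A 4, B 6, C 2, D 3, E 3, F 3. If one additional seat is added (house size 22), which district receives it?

A

Priority for the next seat is population ÷ (current seats + 0.5).
Priorities: A 8423.111, B 8084.462, C 6856.400, D 6729.429, E 8145.143, F 7286.000.
Highest priority: A.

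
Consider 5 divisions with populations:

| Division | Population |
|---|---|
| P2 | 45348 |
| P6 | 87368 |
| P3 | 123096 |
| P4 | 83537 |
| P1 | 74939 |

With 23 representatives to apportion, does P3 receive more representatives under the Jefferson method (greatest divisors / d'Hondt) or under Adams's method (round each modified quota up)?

Jefferson

Jefferson: P2 2, P6 5, P3 7, P4 5, P1 4.
Adams: P2 3, P6 5, P3 6, P4 5, P1 4.
P3 gets 7 under Jefferson and 6 under Adams.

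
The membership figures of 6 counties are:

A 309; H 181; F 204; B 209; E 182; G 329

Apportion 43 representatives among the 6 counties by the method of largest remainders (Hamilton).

Total 1414; standard divisor 1414/43 ≈ 32.884.
Standard quotas: A 9.397, H 5.504, F 6.204, B 6.356, E 5.535, G 10.005.
Lower quotas: A 9, H 5, F 6, B 6, E 5, G 10 (sum 41, leaving 2 seats).
Remainders in descending order: E 0.535, H 0.504, A 0.397, B 0.356, F 0.204, G 0.005.
The surplus seats go to E, H.

A: 9, H: 6, F: 6, B: 6, E: 6, G: 10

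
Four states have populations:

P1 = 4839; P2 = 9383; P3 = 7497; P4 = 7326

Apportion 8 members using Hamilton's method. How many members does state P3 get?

2

Total 29045; standard divisor 29045/8 ≈ 3630.625.
Standard quotas: P1 1.3328, P2 2.5844, P3 2.0649, P4 2.0178.
Lower quotas: P1 1, P2 2, P3 2, P4 2 (sum 7, leaving 1 seat).
Remainders in descending order: P2 0.5844, P1 0.3328, P3 0.0649, P4 0.0178.
The surplus seat goes to P2.
P3 receives 2.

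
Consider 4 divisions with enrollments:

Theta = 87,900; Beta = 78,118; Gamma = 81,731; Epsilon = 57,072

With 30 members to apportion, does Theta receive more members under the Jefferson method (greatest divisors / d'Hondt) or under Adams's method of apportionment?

Jefferson: Theta 9, Beta 8, Gamma 8, Epsilon 5.
Adams: Theta 8, Beta 8, Gamma 8, Epsilon 6.
Theta gets 9 under Jefferson and 8 under Adams.

Jefferson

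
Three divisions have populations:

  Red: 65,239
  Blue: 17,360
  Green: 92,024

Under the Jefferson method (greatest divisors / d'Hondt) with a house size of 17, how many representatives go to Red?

7

Standard divisor 174623/17 ≈ 10271.941; standard quotas: Red 6.351, Blue 1.690, Green 8.959.
Rounding down gives 6, 1, 8 = 15 seats, so the divisor must be adjusted.
With modified divisor 9260: modified quotas Red 7.045, Blue 1.875, Green 9.938.
Rounding down: Red 7, Blue 1, Green 9 (total 17).
Red receives 7.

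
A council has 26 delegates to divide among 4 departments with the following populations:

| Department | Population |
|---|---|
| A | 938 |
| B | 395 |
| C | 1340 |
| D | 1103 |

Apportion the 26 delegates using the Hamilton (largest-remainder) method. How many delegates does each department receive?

A=6, B=3, C=9, D=8

The standard divisor is 3776/26 ≈ 145.231.
Standard quotas: A 6.459, B 2.720, C 9.227, D 7.595.
Lower quotas: A 6, B 2, C 9, D 7 (sum 24, leaving 2 seats).
Remainders in descending order: B 0.720, D 0.595, A 0.459, C 0.227.
The surplus seats go to B, D.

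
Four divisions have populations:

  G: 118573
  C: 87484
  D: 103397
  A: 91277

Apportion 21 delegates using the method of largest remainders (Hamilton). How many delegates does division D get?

5

Standard divisor: 400731 ÷ 21 ≈ 19082.429.
Standard quotas: G 6.2137, C 4.5845, D 5.4184, A 4.7833.
Lower quotas: G 6, C 4, D 5, A 4 (sum 19, leaving 2 seats).
Remainders in descending order: A 0.7833, C 0.5845, D 0.4184, G 0.2137.
Largest remainders: A, C receive the extra seats.
D receives 5.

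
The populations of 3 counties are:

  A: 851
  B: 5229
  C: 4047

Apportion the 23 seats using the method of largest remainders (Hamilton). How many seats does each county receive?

The standard divisor is 10127/23 ≈ 440.304.
Standard quotas: A 1.9328, B 11.8759, C 9.1914.
Lower quotas: A 1, B 11, C 9 (sum 21, leaving 2 seats).
Remainders in descending order: A 0.9328, B 0.8759, C 0.1914.
Largest remainders: A, B receive the extra seats.

A: 2, B: 12, C: 9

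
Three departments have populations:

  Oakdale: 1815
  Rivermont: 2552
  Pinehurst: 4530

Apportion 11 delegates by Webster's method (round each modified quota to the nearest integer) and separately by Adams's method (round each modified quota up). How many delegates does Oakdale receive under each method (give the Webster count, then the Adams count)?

Webster: Oakdale 2, Rivermont 3, Pinehurst 6.
Adams: Oakdale 3, Rivermont 3, Pinehurst 5.
Oakdale gets 2 under Webster and 3 under Adams.

2 and 3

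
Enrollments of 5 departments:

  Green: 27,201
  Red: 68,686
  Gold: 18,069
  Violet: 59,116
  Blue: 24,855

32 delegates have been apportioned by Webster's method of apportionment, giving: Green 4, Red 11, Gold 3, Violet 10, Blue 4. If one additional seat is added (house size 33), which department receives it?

Priority for the next seat is population ÷ (current seats + 0.5).
Priorities: Green 6044.667, Red 5972.696, Gold 5162.571, Violet 5630.095, Blue 5523.333.
Highest priority: Green.

Green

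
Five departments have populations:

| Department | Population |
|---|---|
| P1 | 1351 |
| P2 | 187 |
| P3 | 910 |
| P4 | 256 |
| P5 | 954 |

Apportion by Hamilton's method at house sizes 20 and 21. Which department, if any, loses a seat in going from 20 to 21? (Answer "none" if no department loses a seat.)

P4

At 20 seats: P1 7, P2 1, P3 5, P4 2, P5 5.
At 21 seats: P1 8, P2 1, P3 5, P4 1, P5 6.
P4 drops from 2 to 1.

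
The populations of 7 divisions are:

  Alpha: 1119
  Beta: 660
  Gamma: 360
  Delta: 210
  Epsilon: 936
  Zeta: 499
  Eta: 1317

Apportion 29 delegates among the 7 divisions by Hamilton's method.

Standard divisor: 5101 ÷ 29 ≈ 175.897.
Standard quotas: Alpha 6.362, Beta 3.752, Gamma 2.047, Delta 1.194, Epsilon 5.321, Zeta 2.837, Eta 7.487.
Lower quotas: Alpha 6, Beta 3, Gamma 2, Delta 1, Epsilon 5, Zeta 2, Eta 7 (sum 26, leaving 3 seats).
Remainders in descending order: Zeta 0.837, Beta 0.752, Eta 0.487, Alpha 0.362, Epsilon 0.321, Delta 0.194, Gamma 0.047.
The surplus seats go to Zeta, Beta, Eta.

Alpha=6; Beta=4; Gamma=2; Delta=1; Epsilon=5; Zeta=3; Eta=8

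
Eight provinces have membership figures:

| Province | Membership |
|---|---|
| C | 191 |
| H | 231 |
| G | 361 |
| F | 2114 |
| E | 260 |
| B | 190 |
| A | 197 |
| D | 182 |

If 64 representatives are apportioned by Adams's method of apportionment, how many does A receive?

Standard divisor 3726/64 ≈ 58.219; standard quotas: C 3.281, H 3.968, G 6.201, F 36.311, E 4.466, B 3.264, A 3.384, D 3.126.
Rounding up gives 4, 4, 7, 37, 5, 4, 4, 4 = 69 seats, so the divisor must be adjusted.
With modified divisor 62.8: modified quotas C 3.041, H 3.678, G 5.748, F 33.662, E 4.140, B 3.025, A 3.137, D 2.898.
Rounding up: C 4, H 4, G 6, F 34, E 5, B 4, A 4, D 3 (total 64).
A receives 4.

4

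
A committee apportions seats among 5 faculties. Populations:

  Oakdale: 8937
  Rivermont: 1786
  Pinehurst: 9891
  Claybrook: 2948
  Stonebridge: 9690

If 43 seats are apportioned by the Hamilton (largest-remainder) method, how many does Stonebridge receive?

12

The standard divisor is 33252/43 ≈ 773.302.
Standard quotas: Oakdale 11.5569, Rivermont 2.3096, Pinehurst 12.7906, Claybrook 3.8122, Stonebridge 12.5307.
Lower quotas: Oakdale 11, Rivermont 2, Pinehurst 12, Claybrook 3, Stonebridge 12 (sum 40, leaving 3 seats).
Remainders in descending order: Claybrook 0.8122, Pinehurst 0.7906, Oakdale 0.5569, Stonebridge 0.5307, Rivermont 0.3096.
The surplus seats go to Claybrook, Pinehurst, Oakdale.
Stonebridge receives 12.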